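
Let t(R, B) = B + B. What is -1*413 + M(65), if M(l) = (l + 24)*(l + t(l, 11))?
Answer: 7330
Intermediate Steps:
t(R, B) = 2*B
M(l) = (22 + l)*(24 + l) (M(l) = (l + 24)*(l + 2*11) = (24 + l)*(l + 22) = (24 + l)*(22 + l) = (22 + l)*(24 + l))
-1*413 + M(65) = -1*413 + (528 + 65**2 + 46*65) = -413 + (528 + 4225 + 2990) = -413 + 7743 = 7330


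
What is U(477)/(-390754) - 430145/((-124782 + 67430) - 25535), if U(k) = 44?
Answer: 1715073799/330494151 ≈ 5.1894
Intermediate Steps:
U(477)/(-390754) - 430145/((-124782 + 67430) - 25535) = 44/(-390754) - 430145/((-124782 + 67430) - 25535) = 44*(-1/390754) - 430145/(-57352 - 25535) = -22/195377 - 430145/(-82887) = -22/195377 - 430145*(-1/82887) = -22/195377 + 430145/82887 = 1715073799/330494151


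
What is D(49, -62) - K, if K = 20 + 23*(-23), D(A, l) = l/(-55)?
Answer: 28057/55 ≈ 510.13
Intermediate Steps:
D(A, l) = -l/55 (D(A, l) = l*(-1/55) = -l/55)
K = -509 (K = 20 - 529 = -509)
D(49, -62) - K = -1/55*(-62) - 1*(-509) = 62/55 + 509 = 28057/55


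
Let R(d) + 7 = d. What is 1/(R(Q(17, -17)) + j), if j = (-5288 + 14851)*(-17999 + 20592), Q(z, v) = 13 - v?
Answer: 1/24796882 ≈ 4.0328e-8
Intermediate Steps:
R(d) = -7 + d
j = 24796859 (j = 9563*2593 = 24796859)
1/(R(Q(17, -17)) + j) = 1/((-7 + (13 - 1*(-17))) + 24796859) = 1/((-7 + (13 + 17)) + 24796859) = 1/((-7 + 30) + 24796859) = 1/(23 + 24796859) = 1/24796882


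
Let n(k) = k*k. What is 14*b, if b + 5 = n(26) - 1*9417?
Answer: -122444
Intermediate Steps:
n(k) = k²
b = -8746 (b = -5 + (26² - 1*9417) = -5 + (676 - 9417) = -5 - 8741 = -8746)
14*b = 14*(-8746) = -122444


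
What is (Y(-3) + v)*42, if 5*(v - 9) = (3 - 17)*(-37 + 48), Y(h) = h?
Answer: -5208/5 ≈ -1041.6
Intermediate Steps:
v = -109/5 (v = 9 + ((3 - 17)*(-37 + 48))/5 = 9 + (-14*11)/5 = 9 + (⅕)*(-154) = 9 - 154/5 = -109/5 ≈ -21.800)
(Y(-3) + v)*42 = (-3 - 109/5)*42 = -124/5*42 = -5208/5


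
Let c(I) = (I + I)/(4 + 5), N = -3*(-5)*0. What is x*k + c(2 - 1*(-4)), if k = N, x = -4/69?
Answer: 4/3 ≈ 1.3333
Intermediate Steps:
x = -4/69 (x = -4*1/69 = -4/69 ≈ -0.057971)
N = 0 (N = 15*0 = 0)
k = 0
c(I) = 2*I/9 (c(I) = (2*I)/9 = (2*I)*(1/9) = 2*I/9)
x*k + c(2 - 1*(-4)) = -4/69*0 + 2*(2 - 1*(-4))/9 = 0 + 2*(2 + 4)/9 = 0 + (2/9)*6 = 0 + 4/3 = 4/3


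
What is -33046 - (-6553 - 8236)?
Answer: -18257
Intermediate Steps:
-33046 - (-6553 - 8236) = -33046 - 1*(-14789) = -33046 + 14789 = -18257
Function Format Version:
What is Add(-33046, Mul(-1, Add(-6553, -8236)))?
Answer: -18257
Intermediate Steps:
Add(-33046, Mul(-1, Add(-6553, -8236))) = Add(-33046, Mul(-1, -14789)) = Add(-33046, 14789) = -18257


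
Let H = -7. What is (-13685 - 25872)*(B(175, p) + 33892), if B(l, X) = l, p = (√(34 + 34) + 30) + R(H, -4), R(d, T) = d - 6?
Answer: -1347588319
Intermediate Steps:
R(d, T) = -6 + d
p = 17 + 2*√17 (p = (√(34 + 34) + 30) + (-6 - 7) = (√68 + 30) - 13 = (2*√17 + 30) - 13 = (30 + 2*√17) - 13 = 17 + 2*√17 ≈ 25.246)
(-13685 - 25872)*(B(175, p) + 33892) = (-13685 - 25872)*(175 + 33892) = -39557*34067 = -1347588319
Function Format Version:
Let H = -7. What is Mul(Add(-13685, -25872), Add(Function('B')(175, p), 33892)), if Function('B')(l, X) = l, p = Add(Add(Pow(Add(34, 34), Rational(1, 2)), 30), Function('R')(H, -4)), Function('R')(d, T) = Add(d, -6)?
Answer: -1347588319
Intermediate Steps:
Function('R')(d, T) = Add(-6, d)
p = Add(17, Mul(2, Pow(17, Rational(1, 2)))) (p = Add(Add(Pow(Add(34, 34), Rational(1, 2)), 30), Add(-6, -7)) = Add(Add(Pow(68, Rational(1, 2)), 30), -13) = Add(Add(Mul(2, Pow(17, Rational(1, 2))), 30), -13) = Add(Add(30, Mul(2, Pow(17, Rational(1, 2)))), -13) = Add(17, Mul(2, Pow(17, Rational(1, 2)))) ≈ 25.246)
Mul(Add(-13685, -25872), Add(Function('B')(175, p), 33892)) = Mul(Add(-13685, -25872), Add(175, 33892)) = Mul(-39557, 34067) = -1347588319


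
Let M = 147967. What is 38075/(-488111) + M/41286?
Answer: 70652355887/20152150746 ≈ 3.5059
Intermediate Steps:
38075/(-488111) + M/41286 = 38075/(-488111) + 147967/41286 = 38075*(-1/488111) + 147967*(1/41286) = -38075/488111 + 147967/41286 = 70652355887/20152150746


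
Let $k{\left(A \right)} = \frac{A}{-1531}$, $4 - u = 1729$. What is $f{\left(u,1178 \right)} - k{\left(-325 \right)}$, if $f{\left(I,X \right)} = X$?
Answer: $\frac{1803193}{1531} \approx 1177.8$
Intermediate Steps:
$u = -1725$ ($u = 4 - 1729 = -1725$)
$k{\left(A \right)} = - \frac{A}{1531}$ ($k{\left(A \right)} = A \left(- \frac{1}{1531}\right) = - \frac{A}{1531}$)
$f{\left(u,1178 \right)} - k{\left(-325 \right)} = 1178 - \left(- \frac{1}{1531}\right) \left(-325\right) = 1178 - \frac{325}{1531} = \frac{1803193}{1531}$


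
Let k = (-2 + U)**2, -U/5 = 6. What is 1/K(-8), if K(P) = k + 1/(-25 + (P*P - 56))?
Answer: 17/17407 ≈ 0.00097662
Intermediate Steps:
U = -30 (U = -5*6 = -30)
k = 1024 (k = (-2 - 30)**2 = (-32)**2 = 1024)
K(P) = 1024 + 1/(-81 + P**2) (K(P) = 1024 + 1/(-25 + (P*P - 56)) = 1024 + 1/(-25 + (P**2 - 56)) = 1024 + 1/(-25 + (-56 + P**2)) = 1024 + 1/(-81 + P**2))
1/K(-8) = 1/((-82943 + 1024*(-8)**2)/(-81 + (-8)**2)) = 1/((-82943 + 1024*64)/(-81 + 64)) = 1/((-82943 + 65536)/(-17)) = 1/(-1/17*(-17407)) = 1/(17407/17) = 17/17407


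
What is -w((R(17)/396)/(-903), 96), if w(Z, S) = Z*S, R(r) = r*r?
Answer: 2312/29799 ≈ 0.077587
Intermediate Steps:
R(r) = r²
w(Z, S) = S*Z
-w((R(17)/396)/(-903), 96) = -96*(17²/396)/(-903) = -96*(289*(1/396))*(-1/903) = -96*(289/396)*(-1/903) = -96*(-289)/357588 = -1*(-2312/29799) = 2312/29799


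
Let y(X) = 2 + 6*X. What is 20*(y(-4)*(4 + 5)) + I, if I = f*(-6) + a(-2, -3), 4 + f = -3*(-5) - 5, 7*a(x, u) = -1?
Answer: -27973/7 ≈ -3996.1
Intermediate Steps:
a(x, u) = -⅐ (a(x, u) = (⅐)*(-1) = -⅐)
f = 6 (f = -4 + (-3*(-5) - 5) = -4 + (15 - 5) = -4 + 10 = 6)
I = -253/7 (I = 6*(-6) - ⅐ = -36 - ⅐ = -253/7 ≈ -36.143)
20*(y(-4)*(4 + 5)) + I = 20*((2 + 6*(-4))*(4 + 5)) - 253/7 = 20*((2 - 24)*9) - 253/7 = 20*(-22*9) - 253/7 = 20*(-198) - 253/7 = -3960 - 253/7 = -27973/7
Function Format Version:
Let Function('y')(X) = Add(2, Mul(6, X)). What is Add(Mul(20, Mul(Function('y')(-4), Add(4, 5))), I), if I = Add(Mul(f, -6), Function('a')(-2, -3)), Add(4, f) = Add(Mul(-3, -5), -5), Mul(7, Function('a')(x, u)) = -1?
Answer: Rational(-27973, 7) ≈ -3996.1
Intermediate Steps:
Function('a')(x, u) = Rational(-1, 7) (Function('a')(x, u) = Mul(Rational(1, 7), -1) = Rational(-1, 7))
f = 6 (f = Add(-4, Add(Mul(-3, -5), -5)) = Add(-4, Add(15, -5)) = Add(-4, 10) = 6)
I = Rational(-253, 7) (I = Add(Mul(6, -6), Rational(-1, 7)) = Add(-36, Rational(-1, 7)) = Rational(-253, 7) ≈ -36.143)
Add(Mul(20, Mul(Function('y')(-4), Add(4, 5))), I) = Add(Mul(20, Mul(Add(2, Mul(6, -4)), Add(4, 5))), Rational(-253, 7)) = Add(Mul(20, Mul(Add(2, -24), 9)), Rational(-253, 7)) = Add(Mul(20, Mul(-22, 9)), Rational(-253, 7)) = Add(Mul(20, -198), Rational(-253, 7)) = Add(-3960, Rational(-253, 7)) = Rational(-27973, 7)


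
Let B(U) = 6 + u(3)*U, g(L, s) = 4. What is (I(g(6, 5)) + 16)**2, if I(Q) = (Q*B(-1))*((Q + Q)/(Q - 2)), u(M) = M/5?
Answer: 262144/25 ≈ 10486.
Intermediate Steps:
u(M) = M/5 (u(M) = M*(1/5) = M/5)
B(U) = 6 + 3*U/5 (B(U) = 6 + ((1/5)*3)*U = 6 + 3*U/5)
I(Q) = 54*Q**2/(5*(-2 + Q)) (I(Q) = (Q*(6 + (3/5)*(-1)))*((Q + Q)/(Q - 2)) = (Q*(6 - 3/5))*((2*Q)/(-2 + Q)) = (Q*(27/5))*(2*Q/(-2 + Q)) = (27*Q/5)*(2*Q/(-2 + Q)) = 54*Q**2/(5*(-2 + Q)))
(I(g(6, 5)) + 16)**2 = ((54/5)*4**2/(-2 + 4) + 16)**2 = ((54/5)*16/2 + 16)**2 = ((54/5)*16*(1/2) + 16)**2 = (432/5 + 16)**2 = (512/5)**2 = 262144/25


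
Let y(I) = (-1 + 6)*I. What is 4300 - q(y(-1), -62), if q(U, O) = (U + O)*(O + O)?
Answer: -4008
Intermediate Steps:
y(I) = 5*I
q(U, O) = 2*O*(O + U) (q(U, O) = (O + U)*(2*O) = 2*O*(O + U))
4300 - q(y(-1), -62) = 4300 - 2*(-62)*(-62 + 5*(-1)) = 4300 - 2*(-62)*(-62 - 5) = 4300 - 2*(-62)*(-67) = 4300 - 1*8308 = 4300 - 8308 = -4008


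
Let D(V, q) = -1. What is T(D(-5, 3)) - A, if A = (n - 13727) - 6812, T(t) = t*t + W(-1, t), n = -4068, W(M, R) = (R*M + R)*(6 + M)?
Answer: 24608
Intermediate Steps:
W(M, R) = (6 + M)*(R + M*R) (W(M, R) = (M*R + R)*(6 + M) = (R + M*R)*(6 + M) = (6 + M)*(R + M*R))
T(t) = t² (T(t) = t*t + t*(6 + (-1)² + 7*(-1)) = t² + t*(6 + 1 - 7) = t² + t*0 = t² + 0 = t²)
A = -24607 (A = (-4068 - 13727) - 6812 = -17795 - 6812 = -24607)
T(D(-5, 3)) - A = (-1)² - 1*(-24607) = 1 + 24607 = 24608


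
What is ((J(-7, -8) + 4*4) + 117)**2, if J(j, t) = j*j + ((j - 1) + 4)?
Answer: 31684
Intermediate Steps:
J(j, t) = 3 + j + j**2 (J(j, t) = j**2 + ((-1 + j) + 4) = j**2 + (3 + j) = 3 + j + j**2)
((J(-7, -8) + 4*4) + 117)**2 = (((3 - 7 + (-7)**2) + 4*4) + 117)**2 = (((3 - 7 + 49) + 16) + 117)**2 = ((45 + 16) + 117)**2 = (61 + 117)**2 = 178**2 = 31684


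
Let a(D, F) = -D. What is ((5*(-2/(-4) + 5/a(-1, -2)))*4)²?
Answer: 12100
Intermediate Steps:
((5*(-2/(-4) + 5/a(-1, -2)))*4)² = ((5*(-2/(-4) + 5/((-1*(-1)))))*4)² = ((5*(-2*(-¼) + 5/1))*4)² = ((5*(½ + 5*1))*4)² = ((5*(½ + 5))*4)² = ((5*(11/2))*4)² = ((55/2)*4)² = 110² = 12100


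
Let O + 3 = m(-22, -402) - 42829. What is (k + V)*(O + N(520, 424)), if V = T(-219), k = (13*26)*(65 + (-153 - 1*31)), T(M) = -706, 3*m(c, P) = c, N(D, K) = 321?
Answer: 5220571040/3 ≈ 1.7402e+9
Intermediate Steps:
m(c, P) = c/3
O = -128518/3 (O = -3 + ((⅓)*(-22) - 42829) = -3 + (-22/3 - 42829) = -3 - 128509/3 = -128518/3 ≈ -42839.)
k = -40222 (k = 338*(65 + (-153 - 31)) = 338*(65 - 184) = 338*(-119) = -40222)
V = -706
(k + V)*(O + N(520, 424)) = (-40222 - 706)*(-128518/3 + 321) = -40928*(-127555/3) = 5220571040/3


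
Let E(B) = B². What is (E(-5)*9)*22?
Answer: 4950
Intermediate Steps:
(E(-5)*9)*22 = ((-5)²*9)*22 = (25*9)*22 = 225*22 = 4950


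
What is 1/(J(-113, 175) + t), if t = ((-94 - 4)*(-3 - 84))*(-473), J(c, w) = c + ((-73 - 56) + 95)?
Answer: -1/4032945 ≈ -2.4796e-7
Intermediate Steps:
J(c, w) = -34 + c (J(c, w) = c + (-129 + 95) = c - 34 = -34 + c)
t = -4032798 (t = -98*(-87)*(-473) = 8526*(-473) = -4032798)
1/(J(-113, 175) + t) = 1/((-34 - 113) - 4032798) = 1/(-147 - 4032798) = 1/(-4032945) = -1/4032945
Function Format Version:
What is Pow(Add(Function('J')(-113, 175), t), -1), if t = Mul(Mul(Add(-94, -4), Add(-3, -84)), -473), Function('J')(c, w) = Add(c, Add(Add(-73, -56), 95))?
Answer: Rational(-1, 4032945) ≈ -2.4796e-7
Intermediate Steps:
Function('J')(c, w) = Add(-34, c) (Function('J')(c, w) = Add(c, Add(-129, 95)) = Add(c, -34) = Add(-34, c))
t = -4032798 (t = Mul(Mul(-98, -87), -473) = Mul(8526, -473) = -4032798)
Pow(Add(Function('J')(-113, 175), t), -1) = Pow(Add(Add(-34, -113), -4032798), -1) = Pow(Add(-147, -4032798), -1) = Pow(-4032945, -1) = Rational(-1, 4032945)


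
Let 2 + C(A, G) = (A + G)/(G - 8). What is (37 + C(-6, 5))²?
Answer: 11236/9 ≈ 1248.4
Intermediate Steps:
C(A, G) = -2 + (A + G)/(-8 + G) (C(A, G) = -2 + (A + G)/(G - 8) = -2 + (A + G)/(-8 + G))
(37 + C(-6, 5))² = (37 + (16 - 6 - 1*5)/(-8 + 5))² = (37 + (16 - 6 - 5)/(-3))² = (37 - ⅓*5)² = (37 - 5/3)² = (106/3)² = 11236/9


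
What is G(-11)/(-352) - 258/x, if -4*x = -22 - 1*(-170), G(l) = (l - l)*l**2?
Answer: 258/37 ≈ 6.9730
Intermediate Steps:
G(l) = 0 (G(l) = 0*l**2 = 0)
x = -37 (x = -(-22 - 1*(-170))/4 = -(-22 + 170)/4 = -1/4*148 = -37)
G(-11)/(-352) - 258/x = 0/(-352) - 258/(-37) = 0*(-1/352) - 258*(-1/37) = 0 + 258/37 = 258/37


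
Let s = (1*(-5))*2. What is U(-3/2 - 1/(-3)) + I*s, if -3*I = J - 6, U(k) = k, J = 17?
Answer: 71/2 ≈ 35.500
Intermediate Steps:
s = -10 (s = -5*2 = -10)
I = -11/3 (I = -(17 - 6)/3 = -⅓*11 = -11/3 ≈ -3.6667)
U(-3/2 - 1/(-3)) + I*s = (-3/2 - 1/(-3)) - 11/3*(-10) = (-3*½ - 1*(-⅓)) + 110/3 = (-3/2 + ⅓) + 110/3 = -7/6 + 110/3 = 71/2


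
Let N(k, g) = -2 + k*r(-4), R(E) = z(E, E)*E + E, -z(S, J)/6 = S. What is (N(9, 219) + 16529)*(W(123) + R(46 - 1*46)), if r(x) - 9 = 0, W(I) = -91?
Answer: -1511328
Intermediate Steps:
z(S, J) = -6*S
r(x) = 9 (r(x) = 9 + 0 = 9)
R(E) = E - 6*E**2 (R(E) = (-6*E)*E + E = -6*E**2 + E = E - 6*E**2)
N(k, g) = -2 + 9*k (N(k, g) = -2 + k*9 = -2 + 9*k)
(N(9, 219) + 16529)*(W(123) + R(46 - 1*46)) = ((-2 + 9*9) + 16529)*(-91 + (46 - 1*46)*(1 - 6*(46 - 1*46))) = ((-2 + 81) + 16529)*(-91 + (46 - 46)*(1 - 6*(46 - 46))) = (79 + 16529)*(-91 + 0*(1 - 6*0)) = 16608*(-91 + 0*(1 + 0)) = 16608*(-91 + 0*1) = 16608*(-91 + 0) = 16608*(-91) = -1511328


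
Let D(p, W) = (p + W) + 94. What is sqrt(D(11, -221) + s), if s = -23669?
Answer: I*sqrt(23785) ≈ 154.22*I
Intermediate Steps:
D(p, W) = 94 + W + p (D(p, W) = (W + p) + 94 = 94 + W + p)
sqrt(D(11, -221) + s) = sqrt((94 - 221 + 11) - 23669) = sqrt(-116 - 23669) = sqrt(-23785) = I*sqrt(23785)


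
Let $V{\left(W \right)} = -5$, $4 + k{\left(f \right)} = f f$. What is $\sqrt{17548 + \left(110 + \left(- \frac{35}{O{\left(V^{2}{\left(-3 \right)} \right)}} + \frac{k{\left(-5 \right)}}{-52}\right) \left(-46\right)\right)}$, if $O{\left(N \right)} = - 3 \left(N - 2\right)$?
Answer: $\frac{\sqrt{107402334}}{78} \approx 132.87$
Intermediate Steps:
$k{\left(f \right)} = -4 + f^{2}$ ($k{\left(f \right)} = -4 + f f = -4 + f^{2}$)
$O{\left(N \right)} = 6 - 3 N$ ($O{\left(N \right)} = - 3 \left(-2 + N\right) = 6 - 3 N$)
$\sqrt{17548 + \left(110 + \left(- \frac{35}{O{\left(V^{2}{\left(-3 \right)} \right)}} + \frac{k{\left(-5 \right)}}{-52}\right) \left(-46\right)\right)} = \sqrt{17548 + \left(110 + \left(- \frac{35}{6 - 3 \left(-5\right)^{2}} + \frac{-4 + \left(-5\right)^{2}}{-52}\right) \left(-46\right)\right)} = \sqrt{17548 + \left(110 + \left(- \frac{35}{6 - 75} + \left(-4 + 25\right) \left(- \frac{1}{52}\right)\right) \left(-46\right)\right)} = \sqrt{17548 + \left(110 + \left(- \frac{35}{6 - 75} + 21 \left(- \frac{1}{52}\right)\right) \left(-46\right)\right)} = \sqrt{17548 + \left(110 + \left(- \frac{35}{-69} - \frac{21}{52}\right) \left(-46\right)\right)} = \sqrt{17548 + \left(110 + \left(\left(-35\right) \left(- \frac{1}{69}\right) - \frac{21}{52}\right) \left(-46\right)\right)} = \sqrt{17548 + \left(110 + \left(\frac{35}{69} - \frac{21}{52}\right) \left(-46\right)\right)} = \sqrt{17548 + \left(110 + \frac{371}{3588} \left(-46\right)\right)} = \sqrt{17548 + \left(110 - \frac{371}{78}\right)} = \sqrt{17548 + \frac{8209}{78}} = \sqrt{\frac{1376953}{78}} = \frac{\sqrt{107402334}}{78}$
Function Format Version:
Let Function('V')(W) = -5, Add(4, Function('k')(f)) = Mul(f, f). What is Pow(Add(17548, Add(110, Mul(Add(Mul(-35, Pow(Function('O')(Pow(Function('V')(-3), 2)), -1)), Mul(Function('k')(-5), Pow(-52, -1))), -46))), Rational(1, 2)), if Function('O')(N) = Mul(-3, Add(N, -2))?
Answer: Mul(Rational(1, 78), Pow(107402334, Rational(1, 2))) ≈ 132.87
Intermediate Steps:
Function('k')(f) = Add(-4, Pow(f, 2)) (Function('k')(f) = Add(-4, Mul(f, f)) = Add(-4, Pow(f, 2)))
Function('O')(N) = Add(6, Mul(-3, N)) (Function('O')(N) = Mul(-3, Add(-2, N)) = Add(6, Mul(-3, N)))
Pow(Add(17548, Add(110, Mul(Add(Mul(-35, Pow(Function('O')(Pow(Function('V')(-3), 2)), -1)), Mul(Function('k')(-5), Pow(-52, -1))), -46))), Rational(1, 2)) = Pow(Add(17548, Add(110, Mul(Add(Mul(-35, Pow(Add(6, Mul(-3, Pow(-5, 2))), -1)), Mul(Add(-4, Pow(-5, 2)), Pow(-52, -1))), -46))), Rational(1, 2)) = Pow(Add(17548, Add(110, Mul(Add(Mul(-35, Pow(Add(6, Mul(-3, 25)), -1)), Mul(Add(-4, 25), Rational(-1, 52))), -46))), Rational(1, 2)) = Pow(Add(17548, Add(110, Mul(Add(Mul(-35, Pow(Add(6, -75), -1)), Mul(21, Rational(-1, 52))), -46))), Rational(1, 2)) = Pow(Add(17548, Add(110, Mul(Add(Mul(-35, Pow(-69, -1)), Rational(-21, 52)), -46))), Rational(1, 2)) = Pow(Add(17548, Add(110, Mul(Add(Mul(-35, Rational(-1, 69)), Rational(-21, 52)), -46))), Rational(1, 2)) = Pow(Add(17548, Add(110, Mul(Add(Rational(35, 69), Rational(-21, 52)), -46))), Rational(1, 2)) = Pow(Add(17548, Add(110, Mul(Rational(371, 3588), -46))), Rational(1, 2)) = Pow(Add(17548, Add(110, Rational(-371, 78))), Rational(1, 2)) = Pow(Add(17548, Rational(8209, 78)), Rational(1, 2)) = Pow(Rational(1376953, 78), Rational(1, 2)) = Mul(Rational(1, 78), Pow(107402334, Rational(1, 2)))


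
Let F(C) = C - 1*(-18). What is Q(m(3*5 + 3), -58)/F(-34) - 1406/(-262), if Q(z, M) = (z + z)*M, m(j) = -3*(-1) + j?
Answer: 82591/524 ≈ 157.62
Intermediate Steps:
F(C) = 18 + C (F(C) = C + 18 = 18 + C)
m(j) = 3 + j
Q(z, M) = 2*M*z (Q(z, M) = (2*z)*M = 2*M*z)
Q(m(3*5 + 3), -58)/F(-34) - 1406/(-262) = (2*(-58)*(3 + (3*5 + 3)))/(18 - 34) - 1406/(-262) = (2*(-58)*(3 + (15 + 3)))/(-16) - 1406*(-1/262) = (2*(-58)*(3 + 18))*(-1/16) + 703/131 = (2*(-58)*21)*(-1/16) + 703/131 = -2436*(-1/16) + 703/131 = 609/4 + 703/131 = 82591/524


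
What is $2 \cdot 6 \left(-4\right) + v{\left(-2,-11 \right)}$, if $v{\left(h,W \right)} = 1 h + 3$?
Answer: $-47$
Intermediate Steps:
$v{\left(h,W \right)} = 3 + h$ ($v{\left(h,W \right)} = h + 3 = 3 + h$)
$2 \cdot 6 \left(-4\right) + v{\left(-2,-11 \right)} = 2 \cdot 6 \left(-4\right) + \left(3 - 2\right) = 12 \left(-4\right) + 1 = -48 + 1 = -47$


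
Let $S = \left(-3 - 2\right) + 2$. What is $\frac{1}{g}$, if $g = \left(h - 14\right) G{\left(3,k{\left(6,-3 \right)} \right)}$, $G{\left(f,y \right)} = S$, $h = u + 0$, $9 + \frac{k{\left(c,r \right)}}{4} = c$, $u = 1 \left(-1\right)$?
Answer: $\frac{1}{45} \approx 0.022222$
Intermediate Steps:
$u = -1$
$k{\left(c,r \right)} = -36 + 4 c$
$h = -1$ ($h = -1 + 0 = -1$)
$S = -3$ ($S = -5 + 2 = -3$)
$G{\left(f,y \right)} = -3$
$g = 45$ ($g = \left(-1 - 14\right) \left(-3\right) = \left(-15\right) \left(-3\right) = 45$)
$\frac{1}{g} = \frac{1}{45}$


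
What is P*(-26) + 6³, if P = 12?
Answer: -96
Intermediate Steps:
P*(-26) + 6³ = 12*(-26) + 6³ = -312 + 216 = -96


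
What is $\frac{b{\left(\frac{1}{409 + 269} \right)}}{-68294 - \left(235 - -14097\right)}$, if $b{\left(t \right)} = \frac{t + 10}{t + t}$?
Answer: $- \frac{6781}{165252} \approx -0.041034$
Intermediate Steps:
$b{\left(t \right)} = \frac{10 + t}{2 t}$
$\frac{b{\left(\frac{1}{409 + 269} \right)}}{-68294 - \left(235 - -14097\right)} = \frac{\frac{1}{2} \frac{1}{\frac{1}{409 + 269}} \left(10 + \frac{1}{409 + 269}\right)}{-68294 - \left(235 - -14097\right)} = \frac{\frac{1}{2} \frac{1}{\frac{1}{678}} \left(10 + \frac{1}{678}\right)}{-68294 - \left(235 + 14097\right)} = \frac{\frac{1}{2} \frac{1}{\frac{1}{678}} \left(10 + \frac{1}{678}\right)}{-68294 - 14332} = \frac{\frac{1}{2} \cdot 678 \cdot \frac{6781}{678}}{-68294 - 14332} = \frac{6781}{2 \left(-82626\right)} = \frac{6781}{2} \left(- \frac{1}{82626}\right) = - \frac{6781}{165252}$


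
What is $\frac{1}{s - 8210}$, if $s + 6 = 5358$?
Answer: $- \frac{1}{2858} \approx -0.0003499$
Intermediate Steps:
$s = 5352$ ($s = -6 + 5358 = 5352$)
$\frac{1}{s - 8210} = \frac{1}{5352 - 8210} = \frac{1}{-2858} = - \frac{1}{2858}$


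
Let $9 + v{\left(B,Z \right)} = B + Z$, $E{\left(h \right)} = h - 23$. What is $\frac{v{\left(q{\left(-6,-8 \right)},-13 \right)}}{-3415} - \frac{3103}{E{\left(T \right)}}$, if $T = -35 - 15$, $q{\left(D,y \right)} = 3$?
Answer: $\frac{10598132}{249295} \approx 42.512$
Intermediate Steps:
$T = -50$ ($T = -35 - 15 = -50$)
$E{\left(h \right)} = -23 + h$
$v{\left(B,Z \right)} = -9 + B + Z$ ($v{\left(B,Z \right)} = -9 + \left(B + Z\right) = -9 + B + Z$)
$\frac{v{\left(q{\left(-6,-8 \right)},-13 \right)}}{-3415} - \frac{3103}{E{\left(T \right)}} = \frac{-9 + 3 - 13}{-3415} - \frac{3103}{-23 - 50} = \left(-19\right) \left(- \frac{1}{3415}\right) - \frac{3103}{-73} = \frac{19}{3415} - - \frac{3103}{73} = \frac{19}{3415} + \frac{3103}{73} = \frac{10598132}{249295}$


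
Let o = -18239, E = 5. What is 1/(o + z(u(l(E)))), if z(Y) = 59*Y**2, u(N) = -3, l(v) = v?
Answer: -1/17708 ≈ -5.6472e-5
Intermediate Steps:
1/(o + z(u(l(E)))) = 1/(-18239 + 59*(-3)**2) = 1/(-18239 + 59*9) = 1/(-18239 + 531) = 1/(-17708) = -1/17708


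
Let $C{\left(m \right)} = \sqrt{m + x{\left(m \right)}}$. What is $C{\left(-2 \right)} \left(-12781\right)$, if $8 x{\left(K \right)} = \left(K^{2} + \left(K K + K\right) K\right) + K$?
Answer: $- \frac{38343 i}{2} \approx - 19172.0 i$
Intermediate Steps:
$x{\left(K \right)} = \frac{K}{8} + \frac{K^{2}}{8} + \frac{K \left(K + K^{2}\right)}{8}$ ($x{\left(K \right)} = \frac{\left(K^{2} + \left(K K + K\right) K\right) + K}{8} = \frac{\left(K^{2} + \left(K^{2} + K\right) K\right) + K}{8} = \frac{\left(K^{2} + \left(K + K^{2}\right) K\right) + K}{8} = \frac{\left(K^{2} + K \left(K + K^{2}\right)\right) + K}{8} = \frac{K + K^{2} + K \left(K + K^{2}\right)}{8} = \frac{K}{8} + \frac{K^{2}}{8} + \frac{K \left(K + K^{2}\right)}{8}$)
$C{\left(m \right)} = \sqrt{m + \frac{m \left(1 + m^{2} + 2 m\right)}{8}}$
$C{\left(-2 \right)} \left(-12781\right) = \frac{\sqrt{2} \sqrt{- 2 \left(9 + \left(-2\right)^{2} + 2 \left(-2\right)\right)}}{4} \left(-12781\right) = \frac{\sqrt{2} \sqrt{- 2 \left(9 + 4 - 4\right)}}{4} \left(-12781\right) = \frac{\sqrt{2} \sqrt{\left(-2\right) 9}}{4} \left(-12781\right) = \frac{\sqrt{2} \sqrt{-18}}{4} \left(-12781\right) = \frac{\sqrt{2} \cdot 3 i \sqrt{2}}{4} \left(-12781\right) = \frac{3 i}{2} \left(-12781\right) = - \frac{38343 i}{2}$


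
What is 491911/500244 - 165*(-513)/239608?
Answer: 40052241067/29965616088 ≈ 1.3366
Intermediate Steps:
491911/500244 - 165*(-513)/239608 = 491911*(1/500244) + 84645*(1/239608) = 491911/500244 + 84645/239608 = 40052241067/29965616088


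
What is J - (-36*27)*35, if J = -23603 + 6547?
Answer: 16964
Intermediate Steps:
J = -17056
J - (-36*27)*35 = -17056 - (-36*27)*35 = -17056 - (-972)*35 = -17056 - 1*(-34020) = -17056 + 34020 = 16964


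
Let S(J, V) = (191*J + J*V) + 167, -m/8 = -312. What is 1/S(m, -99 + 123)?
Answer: 1/536807 ≈ 1.8629e-6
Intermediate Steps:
m = 2496 (m = -8*(-312) = 2496)
S(J, V) = 167 + 191*J + J*V
1/S(m, -99 + 123) = 1/(167 + 191*2496 + 2496*(-99 + 123)) = 1/(167 + 476736 + 2496*24) = 1/(167 + 476736 + 59904) = 1/536807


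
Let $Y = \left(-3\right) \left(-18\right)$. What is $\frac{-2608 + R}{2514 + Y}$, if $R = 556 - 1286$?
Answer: $- \frac{1669}{1284} \approx -1.2998$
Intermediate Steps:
$R = -730$
$Y = 54$
$\frac{-2608 + R}{2514 + Y} = \frac{-2608 - 730}{2514 + 54} = - \frac{3338}{2568} = \left(-3338\right) \frac{1}{2568} = - \frac{1669}{1284}$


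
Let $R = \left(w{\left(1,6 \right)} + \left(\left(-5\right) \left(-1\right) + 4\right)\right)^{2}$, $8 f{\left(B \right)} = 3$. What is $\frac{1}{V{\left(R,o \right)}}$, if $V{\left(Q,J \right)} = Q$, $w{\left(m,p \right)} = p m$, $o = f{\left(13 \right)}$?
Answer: $\frac{1}{225} \approx 0.0044444$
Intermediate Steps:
$f{\left(B \right)} = \frac{3}{8}$ ($f{\left(B \right)} = \frac{1}{8} \cdot 3 = \frac{3}{8}$)
$o = \frac{3}{8} \approx 0.375$
$w{\left(m,p \right)} = m p$
$R = 225$ ($R = \left(1 \cdot 6 + \left(\left(-5\right) \left(-1\right) + 4\right)\right)^{2} = \left(6 + \left(5 + 4\right)\right)^{2} = \left(6 + 9\right)^{2} = 15^{2} = 225$)
$\frac{1}{V{\left(R,o \right)}} = \frac{1}{225}$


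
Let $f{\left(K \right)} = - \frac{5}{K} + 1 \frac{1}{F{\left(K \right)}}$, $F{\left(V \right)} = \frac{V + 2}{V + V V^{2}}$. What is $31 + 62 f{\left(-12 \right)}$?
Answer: $\frac{65069}{6} \approx 10845.0$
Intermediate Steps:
$F{\left(V \right)} = \frac{2 + V}{V + V^{3}}$
$f{\left(K \right)} = - \frac{5}{K} + \frac{K + K^{3}}{2 + K}$ ($f{\left(K \right)} = - \frac{5}{K} + 1 \frac{1}{\frac{1}{K + K^{3}} \left(2 + K\right)} = - \frac{5}{K} + 1 \frac{K + K^{3}}{2 + K} = - \frac{5}{K} + \frac{K + K^{3}}{2 + K}$)
$31 + 62 f{\left(-12 \right)} = 31 + 62 \frac{-10 + \left(-12\right)^{2} + \left(-12\right)^{4} - -60}{\left(-12\right) \left(2 - 12\right)} = 31 + 62 \left(- \frac{-10 + 144 + 20736 + 60}{12 \left(-10\right)}\right) = 31 + 62 \left(\left(- \frac{1}{12}\right) \left(- \frac{1}{10}\right) 20930\right) = 31 + 62 \cdot \frac{2093}{12} = 31 + \frac{64883}{6} = \frac{65069}{6}$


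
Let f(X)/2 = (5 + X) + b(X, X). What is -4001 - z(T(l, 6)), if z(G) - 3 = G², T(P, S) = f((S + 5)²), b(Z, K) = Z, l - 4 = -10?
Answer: -248040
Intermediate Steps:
l = -6 (l = 4 - 10 = -6)
f(X) = 10 + 4*X (f(X) = 2*((5 + X) + X) = 2*(5 + 2*X) = 10 + 4*X)
T(P, S) = 10 + 4*(5 + S)² (T(P, S) = 10 + 4*(S + 5)² = 10 + 4*(5 + S)²)
z(G) = 3 + G²
-4001 - z(T(l, 6)) = -4001 - (3 + (10 + 4*(5 + 6)²)²) = -4001 - (3 + (10 + 4*11²)²) = -4001 - (3 + (10 + 4*121)²) = -4001 - (3 + (10 + 484)²) = -4001 - (3 + 494²) = -4001 - (3 + 244036) = -4001 - 1*244039 = -4001 - 244039 = -248040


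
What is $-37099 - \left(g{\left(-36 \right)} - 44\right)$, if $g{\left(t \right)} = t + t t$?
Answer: $-38315$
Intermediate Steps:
$g{\left(t \right)} = t + t^{2}$
$-37099 - \left(g{\left(-36 \right)} - 44\right) = -37099 - \left(- 36 \left(1 - 36\right) - 44\right) = -37099 - \left(\left(-36\right) \left(-35\right) - 44\right) = -37099 - \left(1260 - 44\right) = -37099 - 1216 = -38315$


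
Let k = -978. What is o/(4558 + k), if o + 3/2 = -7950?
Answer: -15903/7160 ≈ -2.2211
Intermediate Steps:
o = -15903/2 (o = -3/2 - 7950 = -15903/2 ≈ -7951.5)
o/(4558 + k) = -15903/(2*(4558 - 978)) = -15903/2/3580 = -15903/2*1/3580 = -15903/7160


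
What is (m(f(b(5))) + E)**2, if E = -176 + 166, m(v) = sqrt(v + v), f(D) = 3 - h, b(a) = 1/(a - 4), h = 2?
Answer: (10 - sqrt(2))**2 ≈ 73.716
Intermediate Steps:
b(a) = 1/(-4 + a)
f(D) = 1 (f(D) = 3 - 1*2 = 3 - 2 = 1)
m(v) = sqrt(2)*sqrt(v) (m(v) = sqrt(2*v) = sqrt(2)*sqrt(v))
E = -10
(m(f(b(5))) + E)**2 = (sqrt(2)*sqrt(1) - 10)**2 = (sqrt(2)*1 - 10)**2 = (sqrt(2) - 10)**2 = (-10 + sqrt(2))**2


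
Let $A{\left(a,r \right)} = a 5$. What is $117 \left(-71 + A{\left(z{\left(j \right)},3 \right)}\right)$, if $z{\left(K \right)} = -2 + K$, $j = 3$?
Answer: $-7722$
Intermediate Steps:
$A{\left(a,r \right)} = 5 a$
$117 \left(-71 + A{\left(z{\left(j \right)},3 \right)}\right) = 117 \left(-71 + 5 \left(-2 + 3\right)\right) = 117 \left(-71 + 5 \cdot 1\right) = 117 \left(-71 + 5\right) = 117 \left(-66\right) = -7722$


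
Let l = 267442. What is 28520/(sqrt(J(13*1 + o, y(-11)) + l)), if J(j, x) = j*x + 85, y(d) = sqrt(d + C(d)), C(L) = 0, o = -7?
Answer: 28520/sqrt(267527 + 6*I*sqrt(11)) ≈ 55.14 - 0.0020508*I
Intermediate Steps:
y(d) = sqrt(d) (y(d) = sqrt(d + 0) = sqrt(d))
J(j, x) = 85 + j*x
28520/(sqrt(J(13*1 + o, y(-11)) + l)) = 28520/(sqrt((85 + (13*1 - 7)*sqrt(-11)) + 267442)) = 28520/(sqrt((85 + (13 - 7)*(I*sqrt(11))) + 267442)) = 28520/(sqrt((85 + 6*(I*sqrt(11))) + 267442)) = 28520/(sqrt((85 + 6*I*sqrt(11)) + 267442)) = 28520/(sqrt(267527 + 6*I*sqrt(11))) = 28520/sqrt(267527 + 6*I*sqrt(11))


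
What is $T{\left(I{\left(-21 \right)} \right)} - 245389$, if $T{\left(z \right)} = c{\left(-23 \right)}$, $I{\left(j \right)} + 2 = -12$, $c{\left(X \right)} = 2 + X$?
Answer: $-245410$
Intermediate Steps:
$I{\left(j \right)} = -14$ ($I{\left(j \right)} = -2 - 12 = -14$)
$T{\left(z \right)} = -21$ ($T{\left(z \right)} = 2 - 23 = -21$)
$T{\left(I{\left(-21 \right)} \right)} - 245389 = -21 - 245389 = -245410$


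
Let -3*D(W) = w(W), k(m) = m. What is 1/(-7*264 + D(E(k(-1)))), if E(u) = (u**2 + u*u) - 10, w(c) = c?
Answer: -3/5536 ≈ -0.00054191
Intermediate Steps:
E(u) = -10 + 2*u**2 (E(u) = (u**2 + u**2) - 10 = 2*u**2 - 10 = -10 + 2*u**2)
D(W) = -W/3
1/(-7*264 + D(E(k(-1)))) = 1/(-7*264 - (-10 + 2*(-1)**2)/3) = 1/(-1848 - (-10 + 2*1)/3) = 1/(-1848 - (-10 + 2)/3) = 1/(-1848 - 1/3*(-8)) = 1/(-1848 + 8/3) = 1/(-5536/3) = -3/5536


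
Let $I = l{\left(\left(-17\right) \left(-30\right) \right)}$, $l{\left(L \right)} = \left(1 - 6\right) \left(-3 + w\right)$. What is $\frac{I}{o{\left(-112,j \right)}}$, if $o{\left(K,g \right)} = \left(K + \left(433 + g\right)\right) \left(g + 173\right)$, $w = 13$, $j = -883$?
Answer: $- \frac{5}{39902} \approx -0.00012531$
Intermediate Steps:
$l{\left(L \right)} = -50$ ($l{\left(L \right)} = \left(1 - 6\right) \left(-3 + 13\right) = \left(1 - 6\right) 10 = \left(-5\right) 10 = -50$)
$I = -50$
$o{\left(K,g \right)} = \left(173 + g\right) \left(433 + K + g\right)$ ($o{\left(K,g \right)} = \left(433 + K + g\right) \left(173 + g\right) = \left(173 + g\right) \left(433 + K + g\right)$)
$\frac{I}{o{\left(-112,j \right)}} = - \frac{50}{74909 + \left(-883\right)^{2} + 173 \left(-112\right) + 606 \left(-883\right) - -98896} = - \frac{50}{74909 + 779689 - 19376 - 535098 + 98896} = - \frac{50}{399020} = \left(-50\right) \frac{1}{399020} = - \frac{5}{39902}$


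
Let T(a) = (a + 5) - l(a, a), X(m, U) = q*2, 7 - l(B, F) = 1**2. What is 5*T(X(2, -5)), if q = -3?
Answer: -35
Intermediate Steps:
l(B, F) = 6 (l(B, F) = 7 - 1*1**2 = 7 - 1*1 = 7 - 1 = 6)
X(m, U) = -6 (X(m, U) = -3*2 = -6)
T(a) = -1 + a (T(a) = (a + 5) - 1*6 = (5 + a) - 6 = -1 + a)
5*T(X(2, -5)) = 5*(-1 - 6) = 5*(-7) = -35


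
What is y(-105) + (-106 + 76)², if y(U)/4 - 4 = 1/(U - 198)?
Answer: 277544/303 ≈ 915.99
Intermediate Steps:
y(U) = 16 + 4/(-198 + U) (y(U) = 16 + 4/(U - 198) = 16 + 4/(-198 + U))
y(-105) + (-106 + 76)² = 4*(-791 + 4*(-105))/(-198 - 105) + (-106 + 76)² = 4*(-791 - 420)/(-303) + (-30)² = 4*(-1/303)*(-1211) + 900 = 4844/303 + 900 = 277544/303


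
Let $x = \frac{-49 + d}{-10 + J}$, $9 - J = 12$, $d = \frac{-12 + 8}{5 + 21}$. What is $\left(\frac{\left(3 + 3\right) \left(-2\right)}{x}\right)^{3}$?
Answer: $- \frac{308915776}{9663597} \approx -31.967$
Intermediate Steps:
$d = - \frac{2}{13}$ ($d = - \frac{4}{26} = \left(-4\right) \frac{1}{26} = - \frac{2}{13} \approx -0.15385$)
$J = -3$ ($J = 9 - 12 = -3$)
$x = \frac{639}{169}$ ($x = \frac{-49 - \frac{2}{13}}{-10 - 3} = - \frac{639}{13 \left(-13\right)} = \left(- \frac{639}{13}\right) \left(- \frac{1}{13}\right) = \frac{639}{169} \approx 3.7811$)
$\left(\frac{\left(3 + 3\right) \left(-2\right)}{x}\right)^{3} = \left(\frac{\left(3 + 3\right) \left(-2\right)}{\frac{639}{169}}\right)^{3} = \left(6 \left(-2\right) \frac{169}{639}\right)^{3} = \left(\left(-12\right) \frac{169}{639}\right)^{3} = \left(- \frac{676}{213}\right)^{3} = - \frac{308915776}{9663597}$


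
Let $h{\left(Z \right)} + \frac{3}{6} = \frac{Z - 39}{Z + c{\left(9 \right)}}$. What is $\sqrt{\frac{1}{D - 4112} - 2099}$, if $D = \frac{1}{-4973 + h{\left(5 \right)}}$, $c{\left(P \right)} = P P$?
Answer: $\frac{i \sqrt{6493949884019529540014}}{1758928646} \approx 45.815 i$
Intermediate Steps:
$c{\left(P \right)} = P^{2}$
$h{\left(Z \right)} = - \frac{1}{2} + \frac{-39 + Z}{81 + Z}$ ($h{\left(Z \right)} = - \frac{1}{2} + \frac{Z - 39}{Z + 9^{2}} = - \frac{1}{2} + \frac{-39 + Z}{Z + 81} = - \frac{1}{2} + \frac{-39 + Z}{81 + Z}$)
$D = - \frac{86}{427755}$ ($D = \frac{1}{-4973 + \frac{-159 + 5}{2 \left(81 + 5\right)}} = \frac{1}{-4973 + \frac{1}{2} \cdot \frac{1}{86} \left(-154\right)} = \frac{1}{-4973 - \frac{77}{86}} = \frac{1}{- \frac{427755}{86}} = - \frac{86}{427755} \approx -0.00020105$)
$\sqrt{\frac{1}{D - 4112} - 2099} = \sqrt{\frac{1}{- \frac{86}{427755} - 4112} - 2099} = \sqrt{\frac{1}{- \frac{1758928646}{427755}} - 2099} = \sqrt{- \frac{427755}{1758928646} - 2099} = \sqrt{- \frac{3691991655709}{1758928646}} = \frac{i \sqrt{6493949884019529540014}}{1758928646}$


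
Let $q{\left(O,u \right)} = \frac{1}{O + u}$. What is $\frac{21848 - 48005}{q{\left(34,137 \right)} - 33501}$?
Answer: $\frac{4472847}{5728670} \approx 0.78078$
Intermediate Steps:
$\frac{21848 - 48005}{q{\left(34,137 \right)} - 33501} = \frac{21848 - 48005}{\frac{1}{34 + 137} - 33501} = - \frac{26157}{\frac{1}{171} - 33501} = - \frac{26157}{- \frac{5728670}{171}} = \left(-26157\right) \left(- \frac{171}{5728670}\right) = \frac{4472847}{5728670}$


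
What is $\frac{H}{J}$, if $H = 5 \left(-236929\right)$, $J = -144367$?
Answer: $\frac{1184645}{144367} \approx 8.2058$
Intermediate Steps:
$H = -1184645$
$\frac{H}{J} = - \frac{1184645}{-144367} = \left(-1184645\right) \left(- \frac{1}{144367}\right) = \frac{1184645}{144367}$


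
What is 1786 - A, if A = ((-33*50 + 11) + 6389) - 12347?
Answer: 9383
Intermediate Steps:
A = -7597 (A = ((-1650 + 11) + 6389) - 12347 = (-1639 + 6389) - 12347 = 4750 - 12347 = -7597)
1786 - A = 1786 - 1*(-7597) = 1786 + 7597 = 9383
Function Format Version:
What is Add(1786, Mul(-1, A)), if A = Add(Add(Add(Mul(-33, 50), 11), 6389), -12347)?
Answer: 9383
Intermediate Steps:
A = -7597 (A = Add(Add(Add(-1650, 11), 6389), -12347) = Add(Add(-1639, 6389), -12347) = Add(4750, -12347) = -7597)
Add(1786, Mul(-1, A)) = Add(1786, Mul(-1, -7597)) = Add(1786, 7597) = 9383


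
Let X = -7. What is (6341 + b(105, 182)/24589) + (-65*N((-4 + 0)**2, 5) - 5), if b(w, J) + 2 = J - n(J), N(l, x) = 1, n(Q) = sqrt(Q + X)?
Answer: 154197799/24589 - 5*sqrt(7)/24589 ≈ 6271.0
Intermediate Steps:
n(Q) = sqrt(-7 + Q) (n(Q) = sqrt(Q - 7) = sqrt(-7 + Q))
b(w, J) = -2 + J - sqrt(-7 + J) (b(w, J) = -2 + (J - sqrt(-7 + J)) = -2 + J - sqrt(-7 + J))
(6341 + b(105, 182)/24589) + (-65*N((-4 + 0)**2, 5) - 5) = (6341 + (-2 + 182 - sqrt(-7 + 182))/24589) + (-65*1 - 5) = (6341 + (-2 + 182 - sqrt(175))*(1/24589)) + (-65 - 5) = (6341 + (-2 + 182 - 5*sqrt(7))*(1/24589)) - 70 = (6341 + (180 - 5*sqrt(7))*(1/24589)) - 70 = (6341 + (180/24589 - 5*sqrt(7)/24589)) - 70 = (155919029/24589 - 5*sqrt(7)/24589) - 70 = 154197799/24589 - 5*sqrt(7)/24589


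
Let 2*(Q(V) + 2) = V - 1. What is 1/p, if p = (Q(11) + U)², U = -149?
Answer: 1/21316 ≈ 4.6913e-5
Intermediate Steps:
Q(V) = -5/2 + V/2 (Q(V) = -2 + (V - 1)/2 = -2 + (-1 + V)/2 = -2 + (-½ + V/2) = -5/2 + V/2)
p = 21316 (p = ((-5/2 + (½)*11) - 149)² = ((-5/2 + 11/2) - 149)² = (3 - 149)² = (-146)² = 21316)
1/p = 1/21316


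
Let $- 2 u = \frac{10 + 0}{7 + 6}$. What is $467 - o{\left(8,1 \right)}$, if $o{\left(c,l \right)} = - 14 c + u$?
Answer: $\frac{7532}{13} \approx 579.38$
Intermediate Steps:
$u = - \frac{5}{13}$ ($u = - \frac{\left(10 + 0\right) \frac{1}{7 + 6}}{2} = - \frac{10 \cdot \frac{1}{13}}{2} = \left(- \frac{1}{2}\right) \frac{10}{13} = - \frac{5}{13} \approx -0.38462$)
$o{\left(c,l \right)} = - \frac{5}{13} - 14 c$ ($o{\left(c,l \right)} = - 14 c - \frac{5}{13} = - \frac{5}{13} - 14 c$)
$467 - o{\left(8,1 \right)} = 467 - \left(- \frac{5}{13} - 112\right) = 467 - - \frac{1461}{13} = 467 + \frac{1461}{13} = \frac{7532}{13}$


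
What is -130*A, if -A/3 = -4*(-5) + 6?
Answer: 10140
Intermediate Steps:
A = -78 (A = -3*(-4*(-5) + 6) = -3*(20 + 6) = -3*26 = -78)
-130*A = -130*(-78) = 10140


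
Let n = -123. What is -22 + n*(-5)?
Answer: 593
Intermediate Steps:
-22 + n*(-5) = -22 - 123*(-5) = -22 + 615 = 593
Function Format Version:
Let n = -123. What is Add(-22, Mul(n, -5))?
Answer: 593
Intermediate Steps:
Add(-22, Mul(n, -5)) = Add(-22, Mul(-123, -5)) = Add(-22, 615) = 593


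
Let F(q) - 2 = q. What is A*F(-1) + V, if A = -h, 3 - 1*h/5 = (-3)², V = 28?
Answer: 58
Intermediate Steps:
F(q) = 2 + q
h = -30 (h = 15 - 5*(-3)² = 15 - 5*9 = 15 - 45 = -30)
A = 30 (A = -1*(-30) = 30)
A*F(-1) + V = 30*(2 - 1) + 28 = 30*1 + 28 = 30 + 28 = 58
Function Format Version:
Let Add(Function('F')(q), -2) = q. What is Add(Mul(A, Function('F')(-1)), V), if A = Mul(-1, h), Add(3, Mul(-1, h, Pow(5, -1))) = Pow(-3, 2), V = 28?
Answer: 58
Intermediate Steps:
Function('F')(q) = Add(2, q)
h = -30 (h = Add(15, Mul(-5, Pow(-3, 2))) = Add(15, Mul(-5, 9)) = Add(15, -45) = -30)
A = 30 (A = Mul(-1, -30) = 30)
Add(Mul(A, Function('F')(-1)), V) = Add(Mul(30, Add(2, -1)), 28) = Add(Mul(30, 1), 28) = Add(30, 28) = 58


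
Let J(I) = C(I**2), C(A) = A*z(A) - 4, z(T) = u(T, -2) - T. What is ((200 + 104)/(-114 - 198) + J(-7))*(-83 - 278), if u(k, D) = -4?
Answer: 36633197/39 ≈ 9.3931e+5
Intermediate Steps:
z(T) = -4 - T
C(A) = -4 + A*(-4 - A) (C(A) = A*(-4 - A) - 4 = -4 + A*(-4 - A))
J(I) = -4 - I**2*(4 + I**2)
((200 + 104)/(-114 - 198) + J(-7))*(-83 - 278) = ((200 + 104)/(-114 - 198) + (-4 - 1*(-7)**2*(4 + (-7)**2)))*(-83 - 278) = (304/(-312) + (-4 - 1*49*(4 + 49)))*(-361) = (304*(-1/312) + (-4 - 1*49*53))*(-361) = (-38/39 + (-4 - 2597))*(-361) = (-38/39 - 2601)*(-361) = -101477/39*(-361) = 36633197/39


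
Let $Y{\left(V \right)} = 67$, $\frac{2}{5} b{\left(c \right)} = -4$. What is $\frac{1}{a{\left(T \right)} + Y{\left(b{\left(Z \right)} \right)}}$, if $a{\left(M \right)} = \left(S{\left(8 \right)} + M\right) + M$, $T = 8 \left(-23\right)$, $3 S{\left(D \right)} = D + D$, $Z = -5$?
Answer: $- \frac{3}{887} \approx -0.0033822$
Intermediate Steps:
$S{\left(D \right)} = \frac{2 D}{3}$ ($S{\left(D \right)} = \frac{D + D}{3} = \frac{2 D}{3}$)
$T = -184$
$b{\left(c \right)} = -10$ ($b{\left(c \right)} = \frac{5}{2} \left(-4\right) = -10$)
$a{\left(M \right)} = \frac{16}{3} + 2 M$ ($a{\left(M \right)} = \left(\frac{2}{3} \cdot 8 + M\right) + M = \left(\frac{16}{3} + M\right) + M = \frac{16}{3} + 2 M$)
$\frac{1}{a{\left(T \right)} + Y{\left(b{\left(Z \right)} \right)}} = \frac{1}{\left(\frac{16}{3} + 2 \left(-184\right)\right) + 67} = \frac{1}{\left(\frac{16}{3} - 368\right) + 67} = \frac{1}{- \frac{1088}{3} + 67} = \frac{1}{- \frac{887}{3}} = - \frac{3}{887}$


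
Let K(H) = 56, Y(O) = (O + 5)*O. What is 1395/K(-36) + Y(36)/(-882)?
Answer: 9109/392 ≈ 23.237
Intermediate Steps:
Y(O) = O*(5 + O) (Y(O) = (5 + O)*O = O*(5 + O))
1395/K(-36) + Y(36)/(-882) = 1395/56 + (36*(5 + 36))/(-882) = 1395*(1/56) + (36*41)*(-1/882) = 1395/56 + 1476*(-1/882) = 1395/56 - 82/49 = 9109/392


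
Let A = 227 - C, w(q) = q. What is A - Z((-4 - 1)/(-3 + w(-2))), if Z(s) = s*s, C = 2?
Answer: 224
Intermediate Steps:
Z(s) = s**2
A = 225 (A = 227 - 1*2 = 227 - 2 = 225)
A - Z((-4 - 1)/(-3 + w(-2))) = 225 - ((-4 - 1)/(-3 - 2))**2 = 225 - (-5/(-5))**2 = 225 - (-5*(-1/5))**2 = 225 - 1*1**2 = 225 - 1*1 = 225 - 1 = 224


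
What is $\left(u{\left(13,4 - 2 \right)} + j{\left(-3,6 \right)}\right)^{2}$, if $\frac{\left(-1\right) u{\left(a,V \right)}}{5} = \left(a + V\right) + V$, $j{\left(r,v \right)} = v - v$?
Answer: $7225$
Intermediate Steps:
$j{\left(r,v \right)} = 0$
$u{\left(a,V \right)} = - 10 V - 5 a$ ($u{\left(a,V \right)} = - 5 \left(\left(a + V\right) + V\right) = - 5 \left(\left(V + a\right) + V\right) = - 5 \left(a + 2 V\right) = - 10 V - 5 a$)
$\left(u{\left(13,4 - 2 \right)} + j{\left(-3,6 \right)}\right)^{2} = \left(\left(- 10 \left(4 - 2\right) - 65\right) + 0\right)^{2} = \left(\left(\left(-10\right) 2 - 65\right) + 0\right)^{2} = \left(\left(-20 - 65\right) + 0\right)^{2} = \left(-85 + 0\right)^{2} = \left(-85\right)^{2} = 7225$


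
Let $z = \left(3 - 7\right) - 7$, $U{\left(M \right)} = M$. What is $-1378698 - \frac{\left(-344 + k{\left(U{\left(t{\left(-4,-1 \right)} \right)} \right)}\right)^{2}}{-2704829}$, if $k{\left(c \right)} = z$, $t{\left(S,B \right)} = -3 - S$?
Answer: $- \frac{3729142206617}{2704829} \approx -1.3787 \cdot 10^{6}$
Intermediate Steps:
$z = -11$ ($z = -4 - 7 = -11$)
$k{\left(c \right)} = -11$
$-1378698 - \frac{\left(-344 + k{\left(U{\left(t{\left(-4,-1 \right)} \right)} \right)}\right)^{2}}{-2704829} = -1378698 - \frac{\left(-344 - 11\right)^{2}}{-2704829} = -1378698 - \left(-355\right)^{2} \left(- \frac{1}{2704829}\right) = -1378698 - 126025 \left(- \frac{1}{2704829}\right) = -1378698 - - \frac{126025}{2704829} = -1378698 + \frac{126025}{2704829} = - \frac{3729142206617}{2704829}$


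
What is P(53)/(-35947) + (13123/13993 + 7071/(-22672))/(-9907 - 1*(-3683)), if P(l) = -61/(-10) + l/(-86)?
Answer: -3862753353356981/15260591338822385920 ≈ -0.00025312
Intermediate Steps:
P(l) = 61/10 - l/86 (P(l) = -61*(-⅒) + l*(-1/86) = 61/10 - l/86)
P(53)/(-35947) + (13123/13993 + 7071/(-22672))/(-9907 - 1*(-3683)) = (61/10 - 1/86*53)/(-35947) + (13123/13993 + 7071/(-22672))/(-9907 - 1*(-3683)) = (61/10 - 53/86)*(-1/35947) + (13123*(1/13993) + 7071*(-1/22672))/(-9907 + 3683) = (1179/215)*(-1/35947) + (13123/13993 - 7071/22672)/(-6224) = -1179/7728605 + (198580153/317249296)*(-1/6224) = -1179/7728605 - 198580153/1974559618304 = -3862753353356981/15260591338822385920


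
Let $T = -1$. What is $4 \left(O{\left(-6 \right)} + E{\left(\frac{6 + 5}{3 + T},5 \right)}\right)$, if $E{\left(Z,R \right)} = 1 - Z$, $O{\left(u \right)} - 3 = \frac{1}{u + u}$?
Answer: $- \frac{19}{3} \approx -6.3333$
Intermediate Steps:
$O{\left(u \right)} = 3 + \frac{1}{2 u}$ ($O{\left(u \right)} = 3 + \frac{1}{u + u} = 3 + \frac{1}{2 u}$)
$4 \left(O{\left(-6 \right)} + E{\left(\frac{6 + 5}{3 + T},5 \right)}\right) = 4 \left(\left(3 + \frac{1}{2 \left(-6\right)}\right) + \left(1 - \frac{6 + 5}{3 - 1}\right)\right) = 4 \left(\left(3 + \frac{1}{2} \left(- \frac{1}{6}\right)\right) + \left(1 - \frac{11}{2}\right)\right) = 4 \left(\left(3 - \frac{1}{12}\right) + \left(1 - 11 \cdot \frac{1}{2}\right)\right) = 4 \left(\frac{35}{12} + \left(1 - \frac{11}{2}\right)\right) = 4 \left(\frac{35}{12} - \frac{9}{2}\right) = 4 \left(- \frac{19}{12}\right) = - \frac{19}{3}$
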